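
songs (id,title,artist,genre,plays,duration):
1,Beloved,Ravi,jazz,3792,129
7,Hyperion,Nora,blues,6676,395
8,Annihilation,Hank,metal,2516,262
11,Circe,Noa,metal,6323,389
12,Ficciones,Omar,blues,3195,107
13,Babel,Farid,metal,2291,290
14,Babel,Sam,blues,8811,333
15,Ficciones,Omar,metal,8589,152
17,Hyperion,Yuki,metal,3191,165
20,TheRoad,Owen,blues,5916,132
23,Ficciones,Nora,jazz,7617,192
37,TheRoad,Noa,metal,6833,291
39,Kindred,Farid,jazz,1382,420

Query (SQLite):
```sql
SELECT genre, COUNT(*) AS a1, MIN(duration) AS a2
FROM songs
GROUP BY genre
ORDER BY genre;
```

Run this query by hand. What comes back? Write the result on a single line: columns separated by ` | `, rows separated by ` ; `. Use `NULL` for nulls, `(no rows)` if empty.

blues | 4 | 107 ; jazz | 3 | 129 ; metal | 6 | 152

Group songs by genre.
Per group compute: COUNT(*), MIN(duration).
  blues: ids {7, 12, 14, 20} → COUNT(*)=4, MIN(duration)=107
  jazz: ids {1, 23, 39} → COUNT(*)=3, MIN(duration)=129
  metal: ids {8, 11, 13, 15, 17, 37} → COUNT(*)=6, MIN(duration)=152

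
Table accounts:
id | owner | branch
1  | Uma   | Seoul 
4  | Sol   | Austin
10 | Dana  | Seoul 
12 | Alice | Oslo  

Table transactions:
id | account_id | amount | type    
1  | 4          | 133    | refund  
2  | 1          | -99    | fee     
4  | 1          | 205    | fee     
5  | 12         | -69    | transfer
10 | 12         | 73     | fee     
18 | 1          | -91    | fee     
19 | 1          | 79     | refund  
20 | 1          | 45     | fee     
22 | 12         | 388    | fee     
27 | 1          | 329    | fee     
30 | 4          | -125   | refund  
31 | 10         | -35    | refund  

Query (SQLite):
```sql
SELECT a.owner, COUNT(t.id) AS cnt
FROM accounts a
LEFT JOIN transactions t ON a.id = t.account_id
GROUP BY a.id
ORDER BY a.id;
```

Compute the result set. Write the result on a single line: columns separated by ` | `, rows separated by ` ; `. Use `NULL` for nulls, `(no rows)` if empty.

LEFT JOIN keeps every accounts row; unmatched ones get NULL for transactions columns.
Group by accounts.id and compute COUNT(t.id). COUNT(col) of an all-NULL group is 0.
  1: ids {2, 4, 18, 19, 20, 27} → COUNT(t.id)=6
  4: ids {1, 30} → COUNT(t.id)=2
  10: ids {31} → COUNT(t.id)=1
  12: ids {5, 10, 22} → COUNT(t.id)=3

Uma | 6 ; Sol | 2 ; Dana | 1 ; Alice | 3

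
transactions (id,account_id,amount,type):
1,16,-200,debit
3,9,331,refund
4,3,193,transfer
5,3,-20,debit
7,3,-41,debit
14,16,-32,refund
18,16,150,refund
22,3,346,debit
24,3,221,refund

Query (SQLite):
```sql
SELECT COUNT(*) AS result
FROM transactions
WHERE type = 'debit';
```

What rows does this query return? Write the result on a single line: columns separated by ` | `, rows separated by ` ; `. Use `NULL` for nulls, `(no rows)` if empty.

4

Rows where type='debit' → amount values: [-200, -20, -41, 346].
COUNT(*) counts rows → 4.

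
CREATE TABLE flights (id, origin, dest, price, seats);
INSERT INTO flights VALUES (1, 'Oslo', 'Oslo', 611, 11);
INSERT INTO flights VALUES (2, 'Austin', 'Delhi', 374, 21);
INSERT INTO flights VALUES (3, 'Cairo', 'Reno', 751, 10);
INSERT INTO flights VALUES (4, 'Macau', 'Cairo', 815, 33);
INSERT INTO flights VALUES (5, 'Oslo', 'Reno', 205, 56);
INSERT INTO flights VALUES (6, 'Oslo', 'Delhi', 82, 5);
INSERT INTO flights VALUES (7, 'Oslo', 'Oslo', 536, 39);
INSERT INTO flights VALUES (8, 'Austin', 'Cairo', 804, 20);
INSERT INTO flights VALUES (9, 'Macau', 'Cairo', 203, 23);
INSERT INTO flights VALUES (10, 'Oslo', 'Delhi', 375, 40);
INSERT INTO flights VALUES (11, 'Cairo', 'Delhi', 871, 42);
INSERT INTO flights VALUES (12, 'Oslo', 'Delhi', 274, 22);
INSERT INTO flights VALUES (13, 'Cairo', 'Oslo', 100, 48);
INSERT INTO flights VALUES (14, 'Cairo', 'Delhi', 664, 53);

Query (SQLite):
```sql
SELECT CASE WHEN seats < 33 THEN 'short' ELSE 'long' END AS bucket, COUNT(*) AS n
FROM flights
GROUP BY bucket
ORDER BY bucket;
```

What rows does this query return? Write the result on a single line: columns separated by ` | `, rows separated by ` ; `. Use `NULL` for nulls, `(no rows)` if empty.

Bucket rows by seats < 33 → 'short' else 'long'; count each bucket.

long | 7 ; short | 7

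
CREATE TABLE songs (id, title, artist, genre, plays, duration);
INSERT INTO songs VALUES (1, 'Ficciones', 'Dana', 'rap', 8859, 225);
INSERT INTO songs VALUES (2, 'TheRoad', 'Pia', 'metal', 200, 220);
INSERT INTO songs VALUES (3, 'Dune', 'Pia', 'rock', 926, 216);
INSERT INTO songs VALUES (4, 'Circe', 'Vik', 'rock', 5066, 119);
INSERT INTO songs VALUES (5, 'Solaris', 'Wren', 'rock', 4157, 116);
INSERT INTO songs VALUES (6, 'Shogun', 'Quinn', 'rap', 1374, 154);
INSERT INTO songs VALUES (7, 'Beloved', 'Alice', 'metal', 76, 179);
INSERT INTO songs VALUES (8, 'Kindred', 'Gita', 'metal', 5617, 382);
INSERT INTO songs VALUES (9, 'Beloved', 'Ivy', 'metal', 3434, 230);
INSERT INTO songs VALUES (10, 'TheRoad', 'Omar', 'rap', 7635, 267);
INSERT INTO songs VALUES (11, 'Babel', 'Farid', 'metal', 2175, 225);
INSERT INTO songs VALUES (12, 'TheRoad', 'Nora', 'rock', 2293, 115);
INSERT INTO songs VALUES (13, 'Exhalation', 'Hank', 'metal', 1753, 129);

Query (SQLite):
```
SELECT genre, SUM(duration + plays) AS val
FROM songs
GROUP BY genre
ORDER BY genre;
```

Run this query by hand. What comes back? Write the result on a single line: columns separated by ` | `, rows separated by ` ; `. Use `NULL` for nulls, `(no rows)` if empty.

For each row compute duration + plays.
Group by genre; take SUM of the expression per group.
  metal: ids {2, 7, 8, 9, 11, 13} → SUM(duration + plays)=14620
  rap: ids {1, 6, 10} → SUM(duration + plays)=18514
  rock: ids {3, 4, 5, 12} → SUM(duration + plays)=13008

metal | 14620 ; rap | 18514 ; rock | 13008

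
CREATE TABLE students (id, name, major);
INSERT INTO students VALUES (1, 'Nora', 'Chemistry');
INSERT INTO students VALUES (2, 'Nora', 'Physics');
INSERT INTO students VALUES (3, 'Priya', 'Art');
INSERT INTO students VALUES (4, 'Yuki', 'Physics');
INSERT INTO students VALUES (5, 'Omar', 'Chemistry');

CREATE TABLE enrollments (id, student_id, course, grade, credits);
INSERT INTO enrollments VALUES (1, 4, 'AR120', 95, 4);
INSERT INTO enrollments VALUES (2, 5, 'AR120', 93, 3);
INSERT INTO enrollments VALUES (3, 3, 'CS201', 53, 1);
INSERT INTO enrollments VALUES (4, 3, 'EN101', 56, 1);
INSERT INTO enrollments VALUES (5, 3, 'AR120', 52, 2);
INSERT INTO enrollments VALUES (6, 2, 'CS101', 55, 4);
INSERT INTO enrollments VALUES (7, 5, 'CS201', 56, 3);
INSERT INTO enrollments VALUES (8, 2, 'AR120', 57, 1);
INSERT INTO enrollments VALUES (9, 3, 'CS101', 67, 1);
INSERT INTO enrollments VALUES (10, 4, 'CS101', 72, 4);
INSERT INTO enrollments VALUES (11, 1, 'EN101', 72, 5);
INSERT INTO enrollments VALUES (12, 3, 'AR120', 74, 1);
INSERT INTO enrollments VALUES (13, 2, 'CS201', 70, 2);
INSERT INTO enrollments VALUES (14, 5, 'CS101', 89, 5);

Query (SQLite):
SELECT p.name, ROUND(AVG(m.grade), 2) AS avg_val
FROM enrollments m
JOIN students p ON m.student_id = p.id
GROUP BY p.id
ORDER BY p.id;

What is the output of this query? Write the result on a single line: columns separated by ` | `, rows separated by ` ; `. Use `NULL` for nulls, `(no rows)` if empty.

Join each enrollments row to its students via student_id.
Group joined rows by students.id; compute ROUND(AVG(m.grade), 2) per group.
  1: ids {11} → ROUND(AVG(m.grade), 2)=72
  2: ids {6, 8, 13} → ROUND(AVG(m.grade), 2)=60.67
  3: ids {3, 4, 5, 9, 12} → ROUND(AVG(m.grade), 2)=60.4
  4: ids {1, 10} → ROUND(AVG(m.grade), 2)=83.5
  5: ids {2, 7, 14} → ROUND(AVG(m.grade), 2)=79.33

Nora | 72 ; Nora | 60.67 ; Priya | 60.4 ; Yuki | 83.5 ; Omar | 79.33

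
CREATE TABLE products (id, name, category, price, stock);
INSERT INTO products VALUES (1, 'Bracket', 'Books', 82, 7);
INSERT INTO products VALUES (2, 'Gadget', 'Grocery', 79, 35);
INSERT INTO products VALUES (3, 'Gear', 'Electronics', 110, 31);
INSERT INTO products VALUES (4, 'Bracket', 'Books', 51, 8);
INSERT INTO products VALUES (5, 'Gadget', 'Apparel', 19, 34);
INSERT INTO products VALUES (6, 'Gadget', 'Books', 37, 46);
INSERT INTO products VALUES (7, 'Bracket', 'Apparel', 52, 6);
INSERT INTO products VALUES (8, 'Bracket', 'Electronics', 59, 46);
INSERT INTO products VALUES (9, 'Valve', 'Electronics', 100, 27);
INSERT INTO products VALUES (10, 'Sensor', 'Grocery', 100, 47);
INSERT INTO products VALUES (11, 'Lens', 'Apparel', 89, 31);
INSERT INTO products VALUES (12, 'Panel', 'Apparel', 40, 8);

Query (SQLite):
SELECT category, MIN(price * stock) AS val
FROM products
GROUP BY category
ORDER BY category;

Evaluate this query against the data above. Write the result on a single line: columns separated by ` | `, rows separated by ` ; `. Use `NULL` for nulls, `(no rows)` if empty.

For each row compute price * stock.
Group by category; take MIN of the expression per group.
  Apparel: ids {5, 7, 11, 12} → MIN(price * stock)=312
  Books: ids {1, 4, 6} → MIN(price * stock)=408
  Electronics: ids {3, 8, 9} → MIN(price * stock)=2700
  Grocery: ids {2, 10} → MIN(price * stock)=2765

Apparel | 312 ; Books | 408 ; Electronics | 2700 ; Grocery | 2765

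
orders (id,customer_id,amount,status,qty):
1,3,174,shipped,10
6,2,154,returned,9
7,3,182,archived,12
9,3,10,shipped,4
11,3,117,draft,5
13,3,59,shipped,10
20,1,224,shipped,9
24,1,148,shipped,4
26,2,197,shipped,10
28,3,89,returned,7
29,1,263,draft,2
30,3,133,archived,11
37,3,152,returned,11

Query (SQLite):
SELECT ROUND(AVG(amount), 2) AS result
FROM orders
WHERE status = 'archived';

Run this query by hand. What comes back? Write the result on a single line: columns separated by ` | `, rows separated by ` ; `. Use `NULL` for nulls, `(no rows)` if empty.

Rows where status='archived' → amount values: [182, 133].
AVG = 315 / 2 (rounded to 2 dp).

157.5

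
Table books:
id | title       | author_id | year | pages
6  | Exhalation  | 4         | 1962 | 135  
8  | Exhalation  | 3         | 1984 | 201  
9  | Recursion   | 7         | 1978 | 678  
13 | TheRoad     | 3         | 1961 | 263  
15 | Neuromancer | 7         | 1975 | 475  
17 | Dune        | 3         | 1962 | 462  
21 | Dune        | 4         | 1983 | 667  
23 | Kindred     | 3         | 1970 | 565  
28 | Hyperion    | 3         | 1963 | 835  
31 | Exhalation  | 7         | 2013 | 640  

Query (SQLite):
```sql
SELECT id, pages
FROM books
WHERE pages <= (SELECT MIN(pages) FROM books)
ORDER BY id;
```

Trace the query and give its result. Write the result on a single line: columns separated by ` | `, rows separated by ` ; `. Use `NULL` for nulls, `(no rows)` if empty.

6 | 135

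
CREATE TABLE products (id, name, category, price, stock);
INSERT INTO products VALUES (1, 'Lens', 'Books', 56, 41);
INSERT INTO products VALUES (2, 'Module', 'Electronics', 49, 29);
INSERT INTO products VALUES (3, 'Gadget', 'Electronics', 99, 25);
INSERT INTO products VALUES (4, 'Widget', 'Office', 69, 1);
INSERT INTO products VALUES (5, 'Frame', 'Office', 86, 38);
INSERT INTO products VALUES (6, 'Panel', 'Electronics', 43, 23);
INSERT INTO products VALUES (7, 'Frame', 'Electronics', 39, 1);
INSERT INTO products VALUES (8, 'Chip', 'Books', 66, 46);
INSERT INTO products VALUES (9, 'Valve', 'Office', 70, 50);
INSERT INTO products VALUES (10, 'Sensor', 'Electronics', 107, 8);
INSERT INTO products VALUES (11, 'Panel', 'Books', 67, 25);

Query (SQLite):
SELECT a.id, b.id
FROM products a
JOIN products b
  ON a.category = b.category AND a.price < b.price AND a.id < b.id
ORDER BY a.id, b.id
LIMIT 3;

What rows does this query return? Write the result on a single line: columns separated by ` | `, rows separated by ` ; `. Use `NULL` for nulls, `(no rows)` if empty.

Pairs (a,b) with same category, a.price < b.price, a.id < b.id.
category groups: Books:{1,8,11} Electronics:{2,3,6,7,10} Office:{4,5,9}
Ordered by (a.id, b.id); first 3.

1 | 8 ; 1 | 11 ; 2 | 3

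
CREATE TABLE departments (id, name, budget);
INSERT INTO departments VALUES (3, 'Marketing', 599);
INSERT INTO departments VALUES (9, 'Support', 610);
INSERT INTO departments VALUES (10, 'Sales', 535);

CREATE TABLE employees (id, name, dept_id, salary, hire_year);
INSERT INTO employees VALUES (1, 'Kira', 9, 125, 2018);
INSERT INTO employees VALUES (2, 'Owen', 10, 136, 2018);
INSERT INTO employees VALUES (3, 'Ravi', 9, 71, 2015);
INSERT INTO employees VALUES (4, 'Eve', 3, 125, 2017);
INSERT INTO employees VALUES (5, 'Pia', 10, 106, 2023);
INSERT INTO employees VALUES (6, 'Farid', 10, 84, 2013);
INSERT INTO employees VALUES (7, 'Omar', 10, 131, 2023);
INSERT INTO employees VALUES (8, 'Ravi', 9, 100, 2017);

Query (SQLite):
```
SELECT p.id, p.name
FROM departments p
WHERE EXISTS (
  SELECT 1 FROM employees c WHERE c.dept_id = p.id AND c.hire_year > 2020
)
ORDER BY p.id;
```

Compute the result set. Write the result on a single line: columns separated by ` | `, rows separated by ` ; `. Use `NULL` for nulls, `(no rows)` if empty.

For each departments row, check whether any employees with matching dept_id has hire_year > 2020.
Keep rows where that is true.

10 | Sales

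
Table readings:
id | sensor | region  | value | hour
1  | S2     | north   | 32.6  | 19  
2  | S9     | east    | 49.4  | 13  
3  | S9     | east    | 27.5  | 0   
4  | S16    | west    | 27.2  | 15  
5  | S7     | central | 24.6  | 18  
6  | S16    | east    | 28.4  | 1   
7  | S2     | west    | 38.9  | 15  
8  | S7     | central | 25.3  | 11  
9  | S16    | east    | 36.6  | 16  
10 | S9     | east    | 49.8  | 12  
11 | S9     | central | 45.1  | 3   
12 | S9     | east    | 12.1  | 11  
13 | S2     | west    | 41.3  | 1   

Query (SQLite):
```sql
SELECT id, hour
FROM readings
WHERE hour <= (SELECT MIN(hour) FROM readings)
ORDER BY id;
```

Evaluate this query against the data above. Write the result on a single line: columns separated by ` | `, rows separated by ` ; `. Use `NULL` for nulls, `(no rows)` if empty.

Scalar subquery: MIN(hour) over all readings rows = 0.
Keep rows where hour <= that value.

3 | 0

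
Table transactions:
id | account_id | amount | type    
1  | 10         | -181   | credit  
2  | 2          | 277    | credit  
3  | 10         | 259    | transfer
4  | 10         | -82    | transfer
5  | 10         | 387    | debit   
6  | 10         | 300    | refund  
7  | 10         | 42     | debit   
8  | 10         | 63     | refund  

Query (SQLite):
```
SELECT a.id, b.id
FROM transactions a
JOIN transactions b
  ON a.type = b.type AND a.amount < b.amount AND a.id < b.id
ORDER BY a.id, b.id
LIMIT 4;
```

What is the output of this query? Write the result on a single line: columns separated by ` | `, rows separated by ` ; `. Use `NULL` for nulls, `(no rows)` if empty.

Pairs (a,b) with same type, a.amount < b.amount, a.id < b.id.
type groups: credit:{1,2} debit:{5,7} refund:{6,8} transfer:{3,4}
Ordered by (a.id, b.id); first 4.

1 | 2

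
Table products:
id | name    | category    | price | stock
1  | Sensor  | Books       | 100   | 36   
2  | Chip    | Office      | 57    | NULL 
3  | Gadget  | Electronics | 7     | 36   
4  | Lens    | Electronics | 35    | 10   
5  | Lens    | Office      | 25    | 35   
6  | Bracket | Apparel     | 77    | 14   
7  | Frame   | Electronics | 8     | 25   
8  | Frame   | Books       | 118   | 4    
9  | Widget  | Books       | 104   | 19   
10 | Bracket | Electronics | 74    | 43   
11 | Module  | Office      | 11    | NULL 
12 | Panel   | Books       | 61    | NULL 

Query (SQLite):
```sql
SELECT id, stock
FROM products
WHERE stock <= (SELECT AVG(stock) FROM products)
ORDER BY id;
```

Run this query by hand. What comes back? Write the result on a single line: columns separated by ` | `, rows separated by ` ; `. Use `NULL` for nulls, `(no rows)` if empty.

4 | 10 ; 6 | 14 ; 8 | 4 ; 9 | 19

Scalar subquery: AVG(stock) over all products rows = 24.666667 (≈; comparison uses full precision).
Keep rows where stock <= that value.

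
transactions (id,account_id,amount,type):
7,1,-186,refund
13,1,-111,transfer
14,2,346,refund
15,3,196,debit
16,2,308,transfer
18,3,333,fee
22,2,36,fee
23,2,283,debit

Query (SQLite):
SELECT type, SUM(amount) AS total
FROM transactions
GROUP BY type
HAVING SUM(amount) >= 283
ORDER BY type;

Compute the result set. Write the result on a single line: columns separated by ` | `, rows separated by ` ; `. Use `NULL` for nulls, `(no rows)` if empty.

debit | 479 ; fee | 369

Partition transactions by type; compute SUM(amount) within each group.
HAVING: keep groups where SUM(amount) >= 283.
  debit: ids {15, 23} → SUM(amount)=479
  fee: ids {18, 22} → SUM(amount)=369
  refund: ids {7, 14} → SUM(amount)=160
  transfer: ids {13, 16} → SUM(amount)=197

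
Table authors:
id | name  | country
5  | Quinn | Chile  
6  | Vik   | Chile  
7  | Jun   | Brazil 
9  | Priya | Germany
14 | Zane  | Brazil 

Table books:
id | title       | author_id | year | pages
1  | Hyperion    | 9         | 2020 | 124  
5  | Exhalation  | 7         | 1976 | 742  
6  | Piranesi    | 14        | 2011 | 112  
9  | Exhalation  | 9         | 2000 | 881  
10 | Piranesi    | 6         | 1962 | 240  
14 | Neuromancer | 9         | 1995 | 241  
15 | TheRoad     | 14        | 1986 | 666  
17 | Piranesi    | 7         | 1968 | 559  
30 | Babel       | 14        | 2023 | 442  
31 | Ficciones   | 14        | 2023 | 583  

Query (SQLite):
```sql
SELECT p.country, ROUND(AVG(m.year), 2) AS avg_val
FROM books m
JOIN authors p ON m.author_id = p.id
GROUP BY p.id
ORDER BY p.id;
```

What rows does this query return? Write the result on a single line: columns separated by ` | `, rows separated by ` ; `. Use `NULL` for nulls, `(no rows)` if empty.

Join each books row to its authors via author_id.
Group joined rows by authors.id; compute ROUND(AVG(m.year), 2) per group.
  6: ids {10} → ROUND(AVG(m.year), 2)=1962
  7: ids {5, 17} → ROUND(AVG(m.year), 2)=1972
  9: ids {1, 9, 14} → ROUND(AVG(m.year), 2)=2005
  14: ids {6, 15, 30, 31} → ROUND(AVG(m.year), 2)=2010.75

Chile | 1962 ; Brazil | 1972 ; Germany | 2005 ; Brazil | 2010.75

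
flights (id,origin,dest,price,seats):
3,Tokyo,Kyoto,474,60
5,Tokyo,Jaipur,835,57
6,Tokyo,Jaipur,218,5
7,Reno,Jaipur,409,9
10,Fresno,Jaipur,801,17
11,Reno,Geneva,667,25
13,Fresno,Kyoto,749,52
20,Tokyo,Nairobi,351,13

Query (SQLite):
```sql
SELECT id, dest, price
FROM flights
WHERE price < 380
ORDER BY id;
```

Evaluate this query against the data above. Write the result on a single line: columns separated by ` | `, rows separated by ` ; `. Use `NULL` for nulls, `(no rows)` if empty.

6 | Jaipur | 218 ; 20 | Nairobi | 351

price < 380: ids {6, 20}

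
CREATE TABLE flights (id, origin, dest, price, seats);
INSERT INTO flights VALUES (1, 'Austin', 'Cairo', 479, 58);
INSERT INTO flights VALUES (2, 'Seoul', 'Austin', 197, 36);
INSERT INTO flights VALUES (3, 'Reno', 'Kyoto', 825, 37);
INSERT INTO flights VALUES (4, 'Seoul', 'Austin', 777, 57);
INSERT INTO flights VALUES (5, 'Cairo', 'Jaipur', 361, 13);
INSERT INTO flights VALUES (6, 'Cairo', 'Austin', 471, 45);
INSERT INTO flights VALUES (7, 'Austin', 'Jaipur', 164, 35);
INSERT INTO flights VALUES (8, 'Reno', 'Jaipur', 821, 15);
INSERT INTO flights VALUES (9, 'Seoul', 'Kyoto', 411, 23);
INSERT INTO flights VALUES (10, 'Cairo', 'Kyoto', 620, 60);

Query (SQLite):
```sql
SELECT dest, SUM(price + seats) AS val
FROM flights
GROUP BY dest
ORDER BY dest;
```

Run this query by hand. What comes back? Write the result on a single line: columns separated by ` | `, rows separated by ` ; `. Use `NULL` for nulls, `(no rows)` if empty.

Austin | 1583 ; Cairo | 537 ; Jaipur | 1409 ; Kyoto | 1976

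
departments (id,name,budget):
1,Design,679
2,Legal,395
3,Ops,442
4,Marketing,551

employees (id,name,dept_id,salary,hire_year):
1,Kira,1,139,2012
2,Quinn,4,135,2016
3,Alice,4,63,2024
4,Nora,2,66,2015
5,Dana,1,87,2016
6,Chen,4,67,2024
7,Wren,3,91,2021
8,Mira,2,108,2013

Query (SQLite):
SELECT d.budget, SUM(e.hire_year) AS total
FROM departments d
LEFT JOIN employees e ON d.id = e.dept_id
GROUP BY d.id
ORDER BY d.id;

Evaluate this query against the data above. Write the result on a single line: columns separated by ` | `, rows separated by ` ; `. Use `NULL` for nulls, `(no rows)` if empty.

679 | 4028 ; 395 | 4028 ; 442 | 2021 ; 551 | 6064

LEFT JOIN keeps every departments row; unmatched ones get NULL for employees columns.
Group by departments.id and compute SUM(e.hire_year). SUM over an all-NULL group is NULL.
  1: ids {1, 5} → SUM(e.hire_year)=4028
  2: ids {4, 8} → SUM(e.hire_year)=4028
  3: ids {7} → SUM(e.hire_year)=2021
  4: ids {2, 3, 6} → SUM(e.hire_year)=6064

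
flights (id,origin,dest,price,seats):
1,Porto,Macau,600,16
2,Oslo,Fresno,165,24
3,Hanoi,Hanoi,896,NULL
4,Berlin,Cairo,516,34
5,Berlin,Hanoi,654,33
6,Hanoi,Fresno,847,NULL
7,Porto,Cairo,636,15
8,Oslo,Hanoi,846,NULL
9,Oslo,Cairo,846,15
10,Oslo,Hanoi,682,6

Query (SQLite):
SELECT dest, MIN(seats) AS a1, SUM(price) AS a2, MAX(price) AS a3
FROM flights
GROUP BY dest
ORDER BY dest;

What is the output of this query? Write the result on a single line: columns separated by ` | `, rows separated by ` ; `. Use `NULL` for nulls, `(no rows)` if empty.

Group flights by dest.
Per group compute: MIN(seats), SUM(price), MAX(price).
  Cairo: ids {4, 7, 9} → MIN(seats)=15, SUM(price)=1998, MAX(price)=846
  Fresno: ids {2, 6} → MIN(seats)=24, SUM(price)=1012, MAX(price)=847
  Hanoi: ids {3, 5, 8, 10} → MIN(seats)=6, SUM(price)=3078, MAX(price)=896
  Macau: ids {1} → MIN(seats)=16, SUM(price)=600, MAX(price)=600

Cairo | 15 | 1998 | 846 ; Fresno | 24 | 1012 | 847 ; Hanoi | 6 | 3078 | 896 ; Macau | 16 | 600 | 600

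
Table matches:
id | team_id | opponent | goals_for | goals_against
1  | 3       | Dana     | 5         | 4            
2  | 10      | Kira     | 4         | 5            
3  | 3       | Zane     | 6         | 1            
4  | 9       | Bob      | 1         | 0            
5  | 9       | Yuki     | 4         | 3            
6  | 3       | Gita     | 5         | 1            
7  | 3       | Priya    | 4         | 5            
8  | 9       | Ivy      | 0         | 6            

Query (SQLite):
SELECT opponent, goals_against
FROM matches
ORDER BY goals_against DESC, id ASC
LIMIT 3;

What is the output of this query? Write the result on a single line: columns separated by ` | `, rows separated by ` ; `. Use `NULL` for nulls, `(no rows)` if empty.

Ivy | 6 ; Kira | 5 ; Priya | 5

Sort by goals_against desc, tiebreak id asc: (6, id=8), (5, id=2), (5, id=7), (4, id=1), (3, id=5), (1, id=3) …. Take first 3.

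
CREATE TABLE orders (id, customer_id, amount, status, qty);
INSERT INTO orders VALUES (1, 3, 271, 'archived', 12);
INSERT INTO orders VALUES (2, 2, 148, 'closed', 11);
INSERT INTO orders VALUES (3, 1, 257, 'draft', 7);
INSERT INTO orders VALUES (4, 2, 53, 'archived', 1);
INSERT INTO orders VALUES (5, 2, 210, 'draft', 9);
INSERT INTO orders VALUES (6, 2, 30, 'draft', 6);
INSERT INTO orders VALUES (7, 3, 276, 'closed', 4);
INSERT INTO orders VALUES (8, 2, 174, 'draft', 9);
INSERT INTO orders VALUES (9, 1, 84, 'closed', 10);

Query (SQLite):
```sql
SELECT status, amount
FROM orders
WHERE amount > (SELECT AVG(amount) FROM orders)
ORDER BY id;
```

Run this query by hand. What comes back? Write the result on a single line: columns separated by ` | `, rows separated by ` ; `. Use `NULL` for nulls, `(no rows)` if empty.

archived | 271 ; draft | 257 ; draft | 210 ; closed | 276 ; draft | 174

Scalar subquery: AVG(amount) over all orders rows = 167.0.
Keep rows where amount > that value.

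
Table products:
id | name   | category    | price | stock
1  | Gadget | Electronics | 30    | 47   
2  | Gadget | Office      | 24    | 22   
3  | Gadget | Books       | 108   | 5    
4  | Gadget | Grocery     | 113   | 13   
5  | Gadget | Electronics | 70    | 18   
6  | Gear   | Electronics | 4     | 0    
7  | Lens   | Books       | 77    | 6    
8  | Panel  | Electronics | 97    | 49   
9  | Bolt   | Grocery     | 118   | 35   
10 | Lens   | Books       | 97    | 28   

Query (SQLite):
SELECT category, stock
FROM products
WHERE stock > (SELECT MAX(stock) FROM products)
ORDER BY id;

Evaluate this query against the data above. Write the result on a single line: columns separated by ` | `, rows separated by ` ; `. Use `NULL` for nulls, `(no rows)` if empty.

(no rows)

Scalar subquery: MAX(stock) over all products rows = 49.
Keep rows where stock > that value.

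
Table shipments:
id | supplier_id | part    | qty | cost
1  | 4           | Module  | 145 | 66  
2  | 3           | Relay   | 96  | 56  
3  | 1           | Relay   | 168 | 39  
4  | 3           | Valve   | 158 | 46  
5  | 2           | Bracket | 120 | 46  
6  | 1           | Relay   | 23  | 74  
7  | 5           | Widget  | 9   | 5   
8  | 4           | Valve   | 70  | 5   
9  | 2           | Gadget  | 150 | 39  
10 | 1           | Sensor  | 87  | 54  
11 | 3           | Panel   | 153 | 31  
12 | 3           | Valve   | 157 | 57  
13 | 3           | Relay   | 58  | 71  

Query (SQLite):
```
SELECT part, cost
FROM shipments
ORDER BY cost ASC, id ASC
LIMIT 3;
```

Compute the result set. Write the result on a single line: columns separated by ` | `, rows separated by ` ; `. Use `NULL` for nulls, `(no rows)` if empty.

Sort by cost asc, tiebreak id asc: (5, id=7), (5, id=8), (31, id=11), (39, id=3), (39, id=9), (46, id=4) …. Take first 3.

Widget | 5 ; Valve | 5 ; Panel | 31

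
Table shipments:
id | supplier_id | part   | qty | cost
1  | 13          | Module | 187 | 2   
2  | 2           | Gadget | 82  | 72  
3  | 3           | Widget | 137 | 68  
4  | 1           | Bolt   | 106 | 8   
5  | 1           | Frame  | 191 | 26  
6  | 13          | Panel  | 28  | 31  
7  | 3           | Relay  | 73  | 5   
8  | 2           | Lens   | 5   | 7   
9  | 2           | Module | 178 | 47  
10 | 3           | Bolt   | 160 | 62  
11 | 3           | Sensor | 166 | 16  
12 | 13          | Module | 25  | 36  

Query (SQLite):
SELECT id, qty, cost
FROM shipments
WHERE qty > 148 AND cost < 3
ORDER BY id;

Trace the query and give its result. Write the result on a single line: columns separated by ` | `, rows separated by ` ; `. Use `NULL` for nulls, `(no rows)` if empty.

qty > 148: ids {1, 5, 9, 10, 11}
cost < 3: ids {1}
Combine with AND.

1 | 187 | 2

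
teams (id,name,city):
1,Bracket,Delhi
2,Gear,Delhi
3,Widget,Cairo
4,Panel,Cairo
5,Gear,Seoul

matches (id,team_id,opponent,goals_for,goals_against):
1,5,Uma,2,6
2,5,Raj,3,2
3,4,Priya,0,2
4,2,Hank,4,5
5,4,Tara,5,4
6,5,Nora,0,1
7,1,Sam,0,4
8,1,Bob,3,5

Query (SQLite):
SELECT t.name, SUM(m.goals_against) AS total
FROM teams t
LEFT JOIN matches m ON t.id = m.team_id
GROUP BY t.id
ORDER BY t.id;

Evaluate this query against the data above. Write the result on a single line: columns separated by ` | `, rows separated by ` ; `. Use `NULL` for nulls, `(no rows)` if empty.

LEFT JOIN keeps every teams row; unmatched ones get NULL for matches columns.
Group by teams.id and compute SUM(m.goals_against). SUM over an all-NULL group is NULL.
  1: ids {7, 8} → SUM(m.goals_against)=9
  2: ids {4} → SUM(m.goals_against)=5
  3: ids {—} → SUM(m.goals_against)=NULL
  4: ids {3, 5} → SUM(m.goals_against)=6
  5: ids {1, 2, 6} → SUM(m.goals_against)=9

Bracket | 9 ; Gear | 5 ; Widget | NULL ; Panel | 6 ; Gear | 9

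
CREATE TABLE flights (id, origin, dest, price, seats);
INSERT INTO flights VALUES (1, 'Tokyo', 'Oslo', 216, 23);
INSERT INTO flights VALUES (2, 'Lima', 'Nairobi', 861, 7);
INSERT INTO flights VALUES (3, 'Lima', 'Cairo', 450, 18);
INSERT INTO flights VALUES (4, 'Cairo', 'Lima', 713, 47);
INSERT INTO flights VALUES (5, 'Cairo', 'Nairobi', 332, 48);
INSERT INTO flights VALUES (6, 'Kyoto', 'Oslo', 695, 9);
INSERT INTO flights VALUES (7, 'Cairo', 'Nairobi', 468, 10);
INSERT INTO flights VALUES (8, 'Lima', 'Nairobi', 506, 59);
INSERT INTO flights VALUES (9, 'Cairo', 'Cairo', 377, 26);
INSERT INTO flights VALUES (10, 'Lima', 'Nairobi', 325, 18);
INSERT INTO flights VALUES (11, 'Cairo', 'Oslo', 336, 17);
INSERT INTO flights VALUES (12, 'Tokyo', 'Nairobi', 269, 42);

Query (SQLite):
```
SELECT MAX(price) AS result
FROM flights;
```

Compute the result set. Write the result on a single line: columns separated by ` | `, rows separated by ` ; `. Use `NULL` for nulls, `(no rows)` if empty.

861

All price values: [216, 861, 450, 713, 332, 695, 468, 506, 377, 325, 336, 269].
MAX of non-NULL values = 861.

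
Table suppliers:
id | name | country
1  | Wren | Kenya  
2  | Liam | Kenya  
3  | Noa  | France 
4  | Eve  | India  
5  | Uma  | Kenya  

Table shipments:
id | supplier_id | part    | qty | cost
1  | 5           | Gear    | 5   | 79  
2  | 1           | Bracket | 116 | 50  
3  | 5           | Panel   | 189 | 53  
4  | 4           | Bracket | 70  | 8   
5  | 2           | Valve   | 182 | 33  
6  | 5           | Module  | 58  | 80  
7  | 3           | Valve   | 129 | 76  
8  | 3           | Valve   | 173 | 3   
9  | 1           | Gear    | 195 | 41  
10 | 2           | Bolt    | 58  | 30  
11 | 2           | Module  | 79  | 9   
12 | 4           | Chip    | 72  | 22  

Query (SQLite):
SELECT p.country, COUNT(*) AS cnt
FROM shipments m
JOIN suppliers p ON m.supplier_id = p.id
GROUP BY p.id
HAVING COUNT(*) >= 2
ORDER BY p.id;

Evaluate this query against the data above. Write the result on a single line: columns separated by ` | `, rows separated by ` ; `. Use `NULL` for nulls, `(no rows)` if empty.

Kenya | 2 ; Kenya | 3 ; France | 2 ; India | 2 ; Kenya | 3

Join each shipments row to its suppliers via supplier_id.
Group joined rows by suppliers.id; compute COUNT(*) per group.
HAVING: keep groups with count ≥ 2.
  1: ids {2, 9} → COUNT(*)=2
  2: ids {5, 10, 11} → COUNT(*)=3
  3: ids {7, 8} → COUNT(*)=2
  4: ids {4, 12} → COUNT(*)=2
  5: ids {1, 3, 6} → COUNT(*)=3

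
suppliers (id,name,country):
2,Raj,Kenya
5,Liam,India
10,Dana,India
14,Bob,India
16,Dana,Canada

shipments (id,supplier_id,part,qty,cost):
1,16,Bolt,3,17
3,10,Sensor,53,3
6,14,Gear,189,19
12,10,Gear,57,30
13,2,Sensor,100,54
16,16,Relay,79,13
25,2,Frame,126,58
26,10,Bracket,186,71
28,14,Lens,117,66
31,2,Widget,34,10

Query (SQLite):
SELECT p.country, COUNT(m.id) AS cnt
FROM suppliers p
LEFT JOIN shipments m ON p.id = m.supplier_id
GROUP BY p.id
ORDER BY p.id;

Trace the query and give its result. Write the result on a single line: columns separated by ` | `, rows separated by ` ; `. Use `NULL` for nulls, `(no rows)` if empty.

Kenya | 3 ; India | 0 ; India | 3 ; India | 2 ; Canada | 2

LEFT JOIN keeps every suppliers row; unmatched ones get NULL for shipments columns.
Group by suppliers.id and compute COUNT(m.id). COUNT(col) of an all-NULL group is 0.
  2: ids {13, 25, 31} → COUNT(m.id)=3
  5: ids {—} → COUNT(m.id)=0
  10: ids {3, 12, 26} → COUNT(m.id)=3
  14: ids {6, 28} → COUNT(m.id)=2
  16: ids {1, 16} → COUNT(m.id)=2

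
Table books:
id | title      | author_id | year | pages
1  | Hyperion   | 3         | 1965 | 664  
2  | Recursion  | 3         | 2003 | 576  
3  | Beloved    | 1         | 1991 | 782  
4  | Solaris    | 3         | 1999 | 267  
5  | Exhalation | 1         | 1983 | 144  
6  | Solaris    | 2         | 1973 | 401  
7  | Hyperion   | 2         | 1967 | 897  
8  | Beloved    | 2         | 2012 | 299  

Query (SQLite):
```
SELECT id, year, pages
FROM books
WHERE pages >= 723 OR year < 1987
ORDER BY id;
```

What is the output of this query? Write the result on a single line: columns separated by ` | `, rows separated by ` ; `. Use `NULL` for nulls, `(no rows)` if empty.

1 | 1965 | 664 ; 3 | 1991 | 782 ; 5 | 1983 | 144 ; 6 | 1973 | 401 ; 7 | 1967 | 897

pages >= 723: ids {3, 7}
year < 1987: ids {1, 5, 6, 7}
Combine with OR.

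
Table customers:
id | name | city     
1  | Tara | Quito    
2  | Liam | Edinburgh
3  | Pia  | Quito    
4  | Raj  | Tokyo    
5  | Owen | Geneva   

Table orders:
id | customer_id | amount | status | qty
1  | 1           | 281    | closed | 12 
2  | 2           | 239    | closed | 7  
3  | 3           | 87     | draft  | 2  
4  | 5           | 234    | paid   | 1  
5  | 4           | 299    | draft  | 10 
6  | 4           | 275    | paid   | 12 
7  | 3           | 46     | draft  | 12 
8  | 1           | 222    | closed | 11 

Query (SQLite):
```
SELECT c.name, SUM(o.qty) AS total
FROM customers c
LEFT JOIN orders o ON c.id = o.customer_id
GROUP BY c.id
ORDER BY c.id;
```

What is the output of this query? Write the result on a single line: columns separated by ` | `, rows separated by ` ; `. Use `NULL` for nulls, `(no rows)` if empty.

LEFT JOIN keeps every customers row; unmatched ones get NULL for orders columns.
Group by customers.id and compute SUM(o.qty). SUM over an all-NULL group is NULL.
  1: ids {1, 8} → SUM(o.qty)=23
  2: ids {2} → SUM(o.qty)=7
  3: ids {3, 7} → SUM(o.qty)=14
  4: ids {5, 6} → SUM(o.qty)=22
  5: ids {4} → SUM(o.qty)=1

Tara | 23 ; Liam | 7 ; Pia | 14 ; Raj | 22 ; Owen | 1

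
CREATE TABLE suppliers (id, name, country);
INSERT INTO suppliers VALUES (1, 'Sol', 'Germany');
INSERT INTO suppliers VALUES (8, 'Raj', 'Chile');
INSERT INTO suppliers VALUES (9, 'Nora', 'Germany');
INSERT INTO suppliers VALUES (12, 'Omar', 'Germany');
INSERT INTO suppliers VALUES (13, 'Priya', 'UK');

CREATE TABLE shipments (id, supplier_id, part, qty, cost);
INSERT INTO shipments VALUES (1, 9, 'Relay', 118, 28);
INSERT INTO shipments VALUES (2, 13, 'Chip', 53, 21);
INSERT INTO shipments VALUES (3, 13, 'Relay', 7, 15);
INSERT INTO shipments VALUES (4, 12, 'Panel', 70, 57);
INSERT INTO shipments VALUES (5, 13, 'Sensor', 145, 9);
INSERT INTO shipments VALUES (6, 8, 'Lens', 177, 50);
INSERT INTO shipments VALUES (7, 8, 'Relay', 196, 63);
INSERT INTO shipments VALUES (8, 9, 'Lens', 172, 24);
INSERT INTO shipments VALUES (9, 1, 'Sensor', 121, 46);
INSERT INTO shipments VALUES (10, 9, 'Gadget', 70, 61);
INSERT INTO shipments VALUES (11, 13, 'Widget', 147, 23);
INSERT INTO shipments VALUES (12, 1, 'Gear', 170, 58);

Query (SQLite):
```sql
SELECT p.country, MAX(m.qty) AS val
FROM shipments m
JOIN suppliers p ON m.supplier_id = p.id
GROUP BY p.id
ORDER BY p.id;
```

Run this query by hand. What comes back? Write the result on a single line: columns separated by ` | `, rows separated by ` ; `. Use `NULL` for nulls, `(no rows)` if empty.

Join each shipments row to its suppliers via supplier_id.
Group joined rows by suppliers.id; compute MAX(m.qty) per group.
  1: ids {9, 12} → MAX(m.qty)=170
  8: ids {6, 7} → MAX(m.qty)=196
  9: ids {1, 8, 10} → MAX(m.qty)=172
  12: ids {4} → MAX(m.qty)=70
  13: ids {2, 3, 5, 11} → MAX(m.qty)=147

Germany | 170 ; Chile | 196 ; Germany | 172 ; Germany | 70 ; UK | 147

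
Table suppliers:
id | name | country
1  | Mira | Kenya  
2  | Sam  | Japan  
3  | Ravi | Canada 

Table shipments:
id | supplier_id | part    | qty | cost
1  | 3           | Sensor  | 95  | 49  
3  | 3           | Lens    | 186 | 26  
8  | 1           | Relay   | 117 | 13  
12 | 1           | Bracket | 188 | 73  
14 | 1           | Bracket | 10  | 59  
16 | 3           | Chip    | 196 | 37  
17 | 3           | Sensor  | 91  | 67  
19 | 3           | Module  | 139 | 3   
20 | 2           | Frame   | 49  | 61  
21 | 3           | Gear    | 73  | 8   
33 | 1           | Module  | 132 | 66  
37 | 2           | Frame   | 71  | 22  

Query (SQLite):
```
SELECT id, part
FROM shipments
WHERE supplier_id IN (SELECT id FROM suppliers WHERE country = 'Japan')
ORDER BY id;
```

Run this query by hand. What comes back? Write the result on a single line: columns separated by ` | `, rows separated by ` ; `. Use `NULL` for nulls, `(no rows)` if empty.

20 | Frame ; 37 | Frame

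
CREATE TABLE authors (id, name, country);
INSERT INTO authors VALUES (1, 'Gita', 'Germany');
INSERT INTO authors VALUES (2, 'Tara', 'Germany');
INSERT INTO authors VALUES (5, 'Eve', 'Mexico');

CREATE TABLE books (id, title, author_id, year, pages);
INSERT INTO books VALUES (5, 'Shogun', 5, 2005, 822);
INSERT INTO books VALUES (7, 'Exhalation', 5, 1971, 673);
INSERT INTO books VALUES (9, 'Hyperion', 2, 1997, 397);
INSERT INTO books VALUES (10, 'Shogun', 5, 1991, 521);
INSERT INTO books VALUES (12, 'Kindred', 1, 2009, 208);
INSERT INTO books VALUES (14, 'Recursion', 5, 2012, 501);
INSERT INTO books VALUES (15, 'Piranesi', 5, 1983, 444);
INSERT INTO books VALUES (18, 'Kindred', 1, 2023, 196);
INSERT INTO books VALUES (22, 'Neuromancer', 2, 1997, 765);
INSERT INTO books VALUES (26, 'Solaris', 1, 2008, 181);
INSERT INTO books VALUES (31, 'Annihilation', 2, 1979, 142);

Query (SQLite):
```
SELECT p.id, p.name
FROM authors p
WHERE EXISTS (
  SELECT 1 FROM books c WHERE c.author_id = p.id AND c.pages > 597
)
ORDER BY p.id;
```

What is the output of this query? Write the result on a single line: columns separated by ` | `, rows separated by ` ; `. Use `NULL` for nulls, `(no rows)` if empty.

2 | Tara ; 5 | Eve

For each authors row, check whether any books with matching author_id has pages > 597.
Keep rows where that is true.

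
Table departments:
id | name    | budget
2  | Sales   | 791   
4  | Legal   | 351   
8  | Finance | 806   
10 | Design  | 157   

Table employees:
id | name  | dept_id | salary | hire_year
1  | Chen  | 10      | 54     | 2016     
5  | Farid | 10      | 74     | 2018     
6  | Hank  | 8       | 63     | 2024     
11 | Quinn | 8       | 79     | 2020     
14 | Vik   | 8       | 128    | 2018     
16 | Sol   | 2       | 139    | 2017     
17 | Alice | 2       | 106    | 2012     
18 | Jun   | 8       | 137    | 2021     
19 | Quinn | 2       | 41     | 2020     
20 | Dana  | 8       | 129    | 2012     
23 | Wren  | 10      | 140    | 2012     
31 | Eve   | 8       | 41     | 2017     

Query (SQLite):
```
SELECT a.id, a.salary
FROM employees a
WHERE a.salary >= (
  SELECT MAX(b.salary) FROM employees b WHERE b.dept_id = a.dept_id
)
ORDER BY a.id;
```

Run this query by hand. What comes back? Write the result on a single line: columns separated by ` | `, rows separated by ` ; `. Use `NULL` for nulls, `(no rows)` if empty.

For each employees row a, compute MAX(salary) over rows sharing a.dept_id.
Keep row a if a.salary >= that per-group MAX.
  dept_id=2: MAX(salary) = 139
  dept_id=8: MAX(salary) = 137
  dept_id=10: MAX(salary) = 140

16 | 139 ; 18 | 137 ; 23 | 140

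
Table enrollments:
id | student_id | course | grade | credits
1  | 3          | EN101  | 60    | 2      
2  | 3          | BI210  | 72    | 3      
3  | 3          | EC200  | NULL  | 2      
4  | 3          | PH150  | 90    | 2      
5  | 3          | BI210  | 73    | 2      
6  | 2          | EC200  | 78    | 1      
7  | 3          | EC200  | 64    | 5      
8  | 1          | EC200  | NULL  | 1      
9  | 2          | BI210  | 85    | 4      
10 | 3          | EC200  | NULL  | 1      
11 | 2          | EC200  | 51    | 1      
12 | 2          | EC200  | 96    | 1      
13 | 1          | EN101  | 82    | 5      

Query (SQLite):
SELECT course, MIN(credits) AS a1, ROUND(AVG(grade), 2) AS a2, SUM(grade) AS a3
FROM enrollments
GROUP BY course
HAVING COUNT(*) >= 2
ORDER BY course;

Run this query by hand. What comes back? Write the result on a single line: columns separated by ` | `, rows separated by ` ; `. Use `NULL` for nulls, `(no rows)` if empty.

BI210 | 2 | 76.67 | 230 ; EC200 | 1 | 72.25 | 289 ; EN101 | 2 | 71 | 142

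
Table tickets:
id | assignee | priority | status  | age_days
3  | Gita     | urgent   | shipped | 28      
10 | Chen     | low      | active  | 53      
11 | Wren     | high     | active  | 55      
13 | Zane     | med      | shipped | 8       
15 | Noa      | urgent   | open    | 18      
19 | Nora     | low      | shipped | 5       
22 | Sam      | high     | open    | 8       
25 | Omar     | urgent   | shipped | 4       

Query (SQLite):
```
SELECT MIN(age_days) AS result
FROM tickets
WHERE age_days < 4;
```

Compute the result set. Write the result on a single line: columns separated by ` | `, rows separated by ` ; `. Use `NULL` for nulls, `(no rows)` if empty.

NULL

Rows where age_days < 4 → age_days values: [].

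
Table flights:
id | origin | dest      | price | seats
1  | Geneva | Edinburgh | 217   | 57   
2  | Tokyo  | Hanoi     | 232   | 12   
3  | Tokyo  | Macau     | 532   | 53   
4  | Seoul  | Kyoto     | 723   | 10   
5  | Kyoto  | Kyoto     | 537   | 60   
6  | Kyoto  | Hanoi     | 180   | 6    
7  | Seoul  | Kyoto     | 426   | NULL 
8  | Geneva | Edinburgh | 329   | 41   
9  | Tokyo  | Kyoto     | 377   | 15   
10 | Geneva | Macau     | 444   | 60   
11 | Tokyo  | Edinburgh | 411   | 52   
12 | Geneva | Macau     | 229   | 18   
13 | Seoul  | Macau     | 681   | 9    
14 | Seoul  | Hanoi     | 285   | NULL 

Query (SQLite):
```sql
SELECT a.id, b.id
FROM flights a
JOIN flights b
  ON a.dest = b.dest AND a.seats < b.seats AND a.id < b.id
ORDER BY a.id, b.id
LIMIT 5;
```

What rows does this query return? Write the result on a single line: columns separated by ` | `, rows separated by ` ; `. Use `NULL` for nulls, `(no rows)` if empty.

Pairs (a,b) with same dest, a.seats < b.seats, a.id < b.id.
dest groups: Edinburgh:{1,8,11} Hanoi:{2,6,14} Kyoto:{4,5,7,9} Macau:{3,10,12,13}
Ordered by (a.id, b.id); first 5.

3 | 10 ; 4 | 5 ; 4 | 9 ; 8 | 11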